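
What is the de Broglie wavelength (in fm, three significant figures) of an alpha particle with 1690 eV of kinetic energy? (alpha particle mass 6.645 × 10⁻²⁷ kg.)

λ = 349 fm

KE = 1690 eV = 2.707 × 10⁻¹⁶ J.
p = √(2mKE) = √(2 × 6.645 × 10⁻²⁷ × 2.707 × 10⁻¹⁶) = 1.897 × 10⁻²¹ kg·m/s.
λ = h/p = 6.626 × 10⁻³⁴ / 1.897 × 10⁻²¹ = 3.49 × 10⁻¹³ m = 349 fm.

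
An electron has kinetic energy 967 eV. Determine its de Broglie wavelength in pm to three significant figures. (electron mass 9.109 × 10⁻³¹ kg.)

λ = 39.4 pm

KE = 967 eV = 1.549 × 10⁻¹⁶ J.
p = √(2mKE) = √(2 × 9.109 × 10⁻³¹ × 1.549 × 10⁻¹⁶) = 1.680 × 10⁻²³ kg·m/s.
λ = h/p = 6.626 × 10⁻³⁴ / 1.680 × 10⁻²³ = 3.94 × 10⁻¹¹ m = 39.4 pm.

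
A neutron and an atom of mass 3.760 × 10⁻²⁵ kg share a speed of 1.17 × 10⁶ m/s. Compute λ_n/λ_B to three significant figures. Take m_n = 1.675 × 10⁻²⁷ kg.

λ_n/λ_B = 224

At fixed v, p = mv so λ = h/(mv) ∝ 1/m.
λ_n/λ_B = m_B/m_n = 3.760 × 10⁻²⁵/1.675 × 10⁻²⁷ = 224.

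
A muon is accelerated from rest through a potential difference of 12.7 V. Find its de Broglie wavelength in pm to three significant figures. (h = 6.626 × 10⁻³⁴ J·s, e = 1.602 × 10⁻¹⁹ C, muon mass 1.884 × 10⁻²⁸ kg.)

KE = eV = 1.602 × 10⁻¹⁹ × 12.70 = 2.035 × 10⁻¹⁸ J.
p = √(2mKE) = √(2 × 1.884 × 10⁻²⁸ × 2.035 × 10⁻¹⁸) = 2.769 × 10⁻²³ kg·m/s.
λ = h/p = 6.626 × 10⁻³⁴ / 2.769 × 10⁻²³ = 2.39 × 10⁻¹¹ m = 23.9 pm.

λ = 23.9 pm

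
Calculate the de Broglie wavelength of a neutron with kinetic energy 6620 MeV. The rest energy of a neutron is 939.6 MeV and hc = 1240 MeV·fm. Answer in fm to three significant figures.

Total energy E = KE + m₀c² = 6620 + 939.6 = 7559.6 MeV.
(pc)² = E² − (m₀c²)² = (7559.6)² − (939.6)² = 5.626 × 10⁷ MeV², so pc = 7501 MeV.
λ = hc/(pc) = 1240 MeV·fm / 7501 MeV = 0.165 fm.

λ = 0.165 fm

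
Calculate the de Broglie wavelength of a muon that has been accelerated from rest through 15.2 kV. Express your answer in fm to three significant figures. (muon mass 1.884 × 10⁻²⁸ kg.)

λ = 692 fm

KE = eV = 1.602 × 10⁻¹⁹ × 1.520 × 10⁴ = 2.435 × 10⁻¹⁵ J.
p = √(2mKE) = √(2 × 1.884 × 10⁻²⁸ × 2.435 × 10⁻¹⁵) = 9.579 × 10⁻²² kg·m/s.
λ = h/p = 6.626 × 10⁻³⁴ / 9.579 × 10⁻²² = 6.92 × 10⁻¹³ m = 692 fm.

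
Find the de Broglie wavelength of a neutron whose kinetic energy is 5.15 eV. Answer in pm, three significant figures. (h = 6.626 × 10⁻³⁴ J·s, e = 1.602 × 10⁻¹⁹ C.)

KE = 5.15 eV = 8.250 × 10⁻¹⁹ J.
p = √(2mKE) = √(2 × 1.675 × 10⁻²⁷ × 8.250 × 10⁻¹⁹) = 5.257 × 10⁻²³ kg·m/s.
λ = h/p = 6.626 × 10⁻³⁴ / 5.257 × 10⁻²³ = 1.26 × 10⁻¹¹ m = 12.6 pm.

λ = 12.6 pm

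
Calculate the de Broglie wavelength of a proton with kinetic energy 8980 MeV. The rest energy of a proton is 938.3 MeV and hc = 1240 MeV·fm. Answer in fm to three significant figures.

λ = 0.126 fm

Total energy E = KE + m₀c² = 8980 + 938.3 = 9918.3 MeV.
(pc)² = E² − (m₀c²)² = (9918.3)² − (938.3)² = 9.749 × 10⁷ MeV², so pc = 9874 MeV.
λ = hc/(pc) = 1240 MeV·fm / 9874 MeV = 0.126 fm.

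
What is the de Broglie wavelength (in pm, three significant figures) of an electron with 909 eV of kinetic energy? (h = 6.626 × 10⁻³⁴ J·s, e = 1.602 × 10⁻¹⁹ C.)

KE = 909 eV = 1.456 × 10⁻¹⁶ J.
p = √(2mKE) = √(2 × 9.109 × 10⁻³¹ × 1.456 × 10⁻¹⁶) = 1.629 × 10⁻²³ kg·m/s.
λ = h/p = 6.626 × 10⁻³⁴ / 1.629 × 10⁻²³ = 4.07 × 10⁻¹¹ m = 40.7 pm.

λ = 40.7 pm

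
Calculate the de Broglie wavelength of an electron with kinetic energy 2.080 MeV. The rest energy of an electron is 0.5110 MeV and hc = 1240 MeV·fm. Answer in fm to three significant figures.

Total energy E = KE + m₀c² = 2.080 + 0.5110 = 2.5910 MeV.
(pc)² = E² − (m₀c²)² = (2.5910)² − (0.5110)² = 6.452 MeV², so pc = 2.540 MeV.
λ = hc/(pc) = 1240 MeV·fm / 2.540 MeV = 488 fm.

λ = 488 fm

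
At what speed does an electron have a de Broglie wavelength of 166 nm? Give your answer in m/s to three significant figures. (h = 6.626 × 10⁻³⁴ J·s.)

v = 4380 m/s

p = h/λ = 6.626 × 10⁻³⁴ / 1.660 × 10⁻⁷ = 3.992 × 10⁻²⁷ kg·m/s.
v = p/m = 3.992 × 10⁻²⁷ / 9.109 × 10⁻³¹ = 4.38 × 10³ m/s = 4380 m/s.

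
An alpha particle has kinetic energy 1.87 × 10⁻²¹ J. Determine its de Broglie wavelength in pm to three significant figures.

λ = 133 pm

p = √(2mKE) = √(2 × 6.645 × 10⁻²⁷ × 1.870 × 10⁻²¹) = 4.985 × 10⁻²⁴ kg·m/s.
λ = h/p = 6.626 × 10⁻³⁴ / 4.985 × 10⁻²⁴ = 1.33 × 10⁻¹⁰ m = 133 pm.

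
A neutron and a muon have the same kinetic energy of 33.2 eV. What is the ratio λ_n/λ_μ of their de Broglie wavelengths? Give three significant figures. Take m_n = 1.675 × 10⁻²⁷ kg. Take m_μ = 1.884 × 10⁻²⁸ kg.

At fixed KE, p = √(2mKE) so λ = h/p ∝ 1/√m.
λ_n/λ_μ = √(m_μ/m_n) = √(1.884 × 10⁻²⁸/1.675 × 10⁻²⁷) = √(0.1125) = 0.335.

λ_n/λ_μ = 0.335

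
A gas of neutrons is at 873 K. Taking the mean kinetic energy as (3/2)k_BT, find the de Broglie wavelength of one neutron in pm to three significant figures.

KE = (3/2)k_BT = 1.5 × 1.381 × 10⁻²³ × 873 = 1.808 × 10⁻²⁰ J.
p = √(2mKE) = √(2 × 1.675 × 10⁻²⁷ × 1.808 × 10⁻²⁰) = 7.783 × 10⁻²⁴ kg·m/s.
λ = h/p = 8.51 × 10⁻¹¹ m = 85.1 pm.

λ = 85.1 pm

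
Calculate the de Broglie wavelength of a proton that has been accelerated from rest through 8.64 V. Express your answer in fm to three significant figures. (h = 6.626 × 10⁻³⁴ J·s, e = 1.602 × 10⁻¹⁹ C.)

KE = eV = 1.602 × 10⁻¹⁹ × 8.640 = 1.384 × 10⁻¹⁸ J.
p = √(2mKE) = √(2 × 1.673 × 10⁻²⁷ × 1.384 × 10⁻¹⁸) = 6.805 × 10⁻²³ kg·m/s.
λ = h/p = 6.626 × 10⁻³⁴ / 6.805 × 10⁻²³ = 9.74 × 10⁻¹² m = 9740 fm.

λ = 9740 fm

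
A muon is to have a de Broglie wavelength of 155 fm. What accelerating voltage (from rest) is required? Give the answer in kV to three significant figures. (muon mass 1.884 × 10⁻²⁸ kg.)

p = h/λ = 6.626 × 10⁻³⁴ / 1.550 × 10⁻¹³ = 4.275 × 10⁻²¹ kg·m/s.
KE = p²/(2m) = 4.850 × 10⁻¹⁴ J.
V = KE/e = 4.850 × 10⁻¹⁴ / (1.602 × 10⁻¹⁹) = 303 kV.

V = 303 kV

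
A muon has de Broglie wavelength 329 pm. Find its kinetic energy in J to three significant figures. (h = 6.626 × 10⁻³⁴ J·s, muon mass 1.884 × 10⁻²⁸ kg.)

p = h/λ = 6.626 × 10⁻³⁴ / 3.290 × 10⁻¹⁰ = 2.014 × 10⁻²⁴ kg·m/s.
KE = p²/(2m) = (2.014 × 10⁻²⁴)² / (2 × 1.884 × 10⁻²⁸) = 1.076 × 10⁻²⁰ J = 1.08 × 10⁻²⁰ J.

KE = 1.08 × 10⁻²⁰ J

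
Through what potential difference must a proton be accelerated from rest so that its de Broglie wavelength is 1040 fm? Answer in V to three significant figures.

V = 757 V

p = h/λ = 6.626 × 10⁻³⁴ / 1.040 × 10⁻¹² = 6.371 × 10⁻²² kg·m/s.
KE = p²/(2m) = 1.213 × 10⁻¹⁶ J.
V = KE/e = 1.213 × 10⁻¹⁶ / (1.602 × 10⁻¹⁹) = 757 V.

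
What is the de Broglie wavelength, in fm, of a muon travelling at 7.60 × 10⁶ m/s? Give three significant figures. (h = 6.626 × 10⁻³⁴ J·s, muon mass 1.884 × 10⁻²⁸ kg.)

p = mv = 1.884 × 10⁻²⁸ × 7.60 × 10⁶ = 1.432 × 10⁻²¹ kg·m/s.
λ = h/p = 6.626 × 10⁻³⁴ / 1.432 × 10⁻²¹ = 4.63 × 10⁻¹³ m = 463 fm.

λ = 463 fm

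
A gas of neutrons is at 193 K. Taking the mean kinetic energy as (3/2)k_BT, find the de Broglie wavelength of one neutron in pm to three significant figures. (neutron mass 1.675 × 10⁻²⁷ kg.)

λ = 181 pm

KE = (3/2)k_BT = 1.5 × 1.381 × 10⁻²³ × 193 = 3.998 × 10⁻²¹ J.
p = √(2mKE) = √(2 × 1.675 × 10⁻²⁷ × 3.998 × 10⁻²¹) = 3.660 × 10⁻²⁴ kg·m/s.
λ = h/p = 1.81 × 10⁻¹⁰ m = 181 pm.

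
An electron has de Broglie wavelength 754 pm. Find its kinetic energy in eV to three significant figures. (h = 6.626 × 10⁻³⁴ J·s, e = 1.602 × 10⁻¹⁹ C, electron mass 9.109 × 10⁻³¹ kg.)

p = h/λ = 6.626 × 10⁻³⁴ / 7.540 × 10⁻¹⁰ = 8.788 × 10⁻²⁵ kg·m/s.
KE = p²/(2m) = (8.788 × 10⁻²⁵)² / (2 × 9.109 × 10⁻³¹) = 4.239 × 10⁻¹⁹ J = 2.65 eV.

KE = 2.65 eV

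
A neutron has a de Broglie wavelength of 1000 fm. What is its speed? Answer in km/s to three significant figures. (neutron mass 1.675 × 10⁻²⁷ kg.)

p = h/λ = 6.626 × 10⁻³⁴ / 1.000 × 10⁻¹² = 6.626 × 10⁻²² kg·m/s.
v = p/m = 6.626 × 10⁻²² / 1.675 × 10⁻²⁷ = 3.96 × 10⁵ m/s = 396 km/s.

v = 396 km/s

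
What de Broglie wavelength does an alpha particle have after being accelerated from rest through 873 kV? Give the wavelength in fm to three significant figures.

λ = 10.9 fm

KE = 2eV = 2 × 1.602 × 10⁻¹⁹ × 8.730 × 10⁵ = 2.797 × 10⁻¹³ J.
p = √(2mKE) = √(2 × 6.645 × 10⁻²⁷ × 2.797 × 10⁻¹³) = 6.097 × 10⁻²⁰ kg·m/s.
λ = h/p = 6.626 × 10⁻³⁴ / 6.097 × 10⁻²⁰ = 1.09 × 10⁻¹⁴ m = 10.9 fm.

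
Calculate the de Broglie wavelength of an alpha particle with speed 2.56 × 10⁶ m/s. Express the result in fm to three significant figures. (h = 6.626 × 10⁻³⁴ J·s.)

p = mv = 6.645 × 10⁻²⁷ × 2.56 × 10⁶ = 1.701 × 10⁻²⁰ kg·m/s.
λ = h/p = 6.626 × 10⁻³⁴ / 1.701 × 10⁻²⁰ = 3.90 × 10⁻¹⁴ m = 39.0 fm.

λ = 39.0 fm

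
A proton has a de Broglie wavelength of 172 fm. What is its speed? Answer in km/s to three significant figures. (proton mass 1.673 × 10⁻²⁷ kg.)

v = 2300 km/s

p = h/λ = 6.626 × 10⁻³⁴ / 1.720 × 10⁻¹³ = 3.852 × 10⁻²¹ kg·m/s.
v = p/m = 3.852 × 10⁻²¹ / 1.673 × 10⁻²⁷ = 2.30 × 10⁶ m/s = 2300 km/s.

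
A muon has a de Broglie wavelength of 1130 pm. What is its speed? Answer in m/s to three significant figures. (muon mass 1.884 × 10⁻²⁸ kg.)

v = 3110 m/s

p = h/λ = 6.626 × 10⁻³⁴ / 1.130 × 10⁻⁹ = 5.864 × 10⁻²⁵ kg·m/s.
v = p/m = 5.864 × 10⁻²⁵ / 1.884 × 10⁻²⁸ = 3.11 × 10³ m/s = 3110 m/s.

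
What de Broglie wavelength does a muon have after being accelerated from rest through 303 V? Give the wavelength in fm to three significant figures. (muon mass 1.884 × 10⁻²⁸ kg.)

KE = eV = 1.602 × 10⁻¹⁹ × 303.0 = 4.854 × 10⁻¹⁷ J.
p = √(2mKE) = √(2 × 1.884 × 10⁻²⁸ × 4.854 × 10⁻¹⁷) = 1.352 × 10⁻²² kg·m/s.
λ = h/p = 6.626 × 10⁻³⁴ / 1.352 × 10⁻²² = 4.90 × 10⁻¹² m = 4900 fm.

λ = 4900 fm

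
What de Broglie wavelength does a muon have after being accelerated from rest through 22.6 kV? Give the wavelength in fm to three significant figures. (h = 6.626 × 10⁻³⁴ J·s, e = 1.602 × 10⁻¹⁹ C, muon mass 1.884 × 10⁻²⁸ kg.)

KE = eV = 1.602 × 10⁻¹⁹ × 2.260 × 10⁴ = 3.621 × 10⁻¹⁵ J.
p = √(2mKE) = √(2 × 1.884 × 10⁻²⁸ × 3.621 × 10⁻¹⁵) = 1.168 × 10⁻²¹ kg·m/s.
λ = h/p = 6.626 × 10⁻³⁴ / 1.168 × 10⁻²¹ = 5.67 × 10⁻¹³ m = 567 fm.

λ = 567 fm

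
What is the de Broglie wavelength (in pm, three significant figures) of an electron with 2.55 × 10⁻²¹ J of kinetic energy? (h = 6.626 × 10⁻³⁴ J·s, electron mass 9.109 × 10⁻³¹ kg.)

λ = 9720 pm

p = √(2mKE) = √(2 × 9.109 × 10⁻³¹ × 2.550 × 10⁻²¹) = 6.816 × 10⁻²⁶ kg·m/s.
λ = h/p = 6.626 × 10⁻³⁴ / 6.816 × 10⁻²⁶ = 9.72 × 10⁻⁹ m = 9720 pm.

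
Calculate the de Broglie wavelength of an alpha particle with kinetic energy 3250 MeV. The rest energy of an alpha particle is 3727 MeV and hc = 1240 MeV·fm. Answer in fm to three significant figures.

λ = 0.210 fm

Total energy E = KE + m₀c² = 3250 + 3727 = 6977 MeV.
(pc)² = E² − (m₀c²)² = (6977)² − (3727)² = 3.479 × 10⁷ MeV², so pc = 5898 MeV.
λ = hc/(pc) = 1240 MeV·fm / 5898 MeV = 0.210 fm.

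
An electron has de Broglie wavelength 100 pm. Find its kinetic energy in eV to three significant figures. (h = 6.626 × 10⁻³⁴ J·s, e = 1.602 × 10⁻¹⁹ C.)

KE = 150 eV

p = h/λ = 6.626 × 10⁻³⁴ / 1.000 × 10⁻¹⁰ = 6.626 × 10⁻²⁴ kg·m/s.
KE = p²/(2m) = (6.626 × 10⁻²⁴)² / (2 × 9.109 × 10⁻³¹) = 2.410 × 10⁻¹⁷ J = 150 eV.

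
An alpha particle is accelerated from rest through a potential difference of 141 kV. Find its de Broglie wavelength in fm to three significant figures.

λ = 27.0 fm

KE = 2eV = 2 × 1.602 × 10⁻¹⁹ × 1.410 × 10⁵ = 4.518 × 10⁻¹⁴ J.
p = √(2mKE) = √(2 × 6.645 × 10⁻²⁷ × 4.518 × 10⁻¹⁴) = 2.450 × 10⁻²⁰ kg·m/s.
λ = h/p = 6.626 × 10⁻³⁴ / 2.450 × 10⁻²⁰ = 2.70 × 10⁻¹⁴ m = 27.0 fm.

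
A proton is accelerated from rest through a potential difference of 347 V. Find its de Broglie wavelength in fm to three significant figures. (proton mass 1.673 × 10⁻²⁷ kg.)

KE = eV = 1.602 × 10⁻¹⁹ × 347.0 = 5.559 × 10⁻¹⁷ J.
p = √(2mKE) = √(2 × 1.673 × 10⁻²⁷ × 5.559 × 10⁻¹⁷) = 4.313 × 10⁻²² kg·m/s.
λ = h/p = 6.626 × 10⁻³⁴ / 4.313 × 10⁻²² = 1.54 × 10⁻¹² m = 1540 fm.

λ = 1540 fm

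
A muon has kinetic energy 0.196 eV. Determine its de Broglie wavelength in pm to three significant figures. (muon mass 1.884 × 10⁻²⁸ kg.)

KE = 0.196 eV = 3.140 × 10⁻²⁰ J.
p = √(2mKE) = √(2 × 1.884 × 10⁻²⁸ × 3.140 × 10⁻²⁰) = 3.440 × 10⁻²⁴ kg·m/s.
λ = h/p = 6.626 × 10⁻³⁴ / 3.440 × 10⁻²⁴ = 1.93 × 10⁻¹⁰ m = 193 pm.

λ = 193 pm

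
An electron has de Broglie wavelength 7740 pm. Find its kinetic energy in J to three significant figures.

KE = 4.02 × 10⁻²¹ J

p = h/λ = 6.626 × 10⁻³⁴ / 7.740 × 10⁻⁹ = 8.561 × 10⁻²⁶ kg·m/s.
KE = p²/(2m) = (8.561 × 10⁻²⁶)² / (2 × 9.109 × 10⁻³¹) = 4.023 × 10⁻²¹ J = 4.02 × 10⁻²¹ J.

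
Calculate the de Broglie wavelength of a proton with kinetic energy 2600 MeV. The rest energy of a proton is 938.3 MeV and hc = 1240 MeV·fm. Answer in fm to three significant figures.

Total energy E = KE + m₀c² = 2600 + 938.3 = 3538.3 MeV.
(pc)² = E² − (m₀c²)² = (3538.3)² − (938.3)² = 1.164 × 10⁷ MeV², so pc = 3412 MeV.
λ = hc/(pc) = 1240 MeV·fm / 3412 MeV = 0.363 fm.

λ = 0.363 fm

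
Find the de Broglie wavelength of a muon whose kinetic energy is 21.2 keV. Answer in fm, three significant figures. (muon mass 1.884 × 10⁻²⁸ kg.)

λ = 586 fm

KE = 21.2 keV = 3.396 × 10⁻¹⁵ J.
p = √(2mKE) = √(2 × 1.884 × 10⁻²⁸ × 3.396 × 10⁻¹⁵) = 1.131 × 10⁻²¹ kg·m/s.
λ = h/p = 6.626 × 10⁻³⁴ / 1.131 × 10⁻²¹ = 5.86 × 10⁻¹³ m = 586 fm.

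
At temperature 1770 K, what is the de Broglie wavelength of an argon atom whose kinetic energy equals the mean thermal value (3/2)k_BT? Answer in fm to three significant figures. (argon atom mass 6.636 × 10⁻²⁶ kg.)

λ = 9500 fm

KE = (3/2)k_BT = 1.5 × 1.381 × 10⁻²³ × 1770 = 3.667 × 10⁻²⁰ J.
p = √(2mKE) = √(2 × 6.636 × 10⁻²⁶ × 3.667 × 10⁻²⁰) = 6.976 × 10⁻²³ kg·m/s.
λ = h/p = 9.50 × 10⁻¹² m = 9500 fm.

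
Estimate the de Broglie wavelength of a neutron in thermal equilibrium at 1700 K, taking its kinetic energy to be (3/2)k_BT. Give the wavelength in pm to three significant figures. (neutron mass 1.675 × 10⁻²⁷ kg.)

λ = 61.0 pm

KE = (3/2)k_BT = 1.5 × 1.381 × 10⁻²³ × 1700 = 3.522 × 10⁻²⁰ J.
p = √(2mKE) = √(2 × 1.675 × 10⁻²⁷ × 3.522 × 10⁻²⁰) = 1.086 × 10⁻²³ kg·m/s.
λ = h/p = 6.10 × 10⁻¹¹ m = 61.0 pm.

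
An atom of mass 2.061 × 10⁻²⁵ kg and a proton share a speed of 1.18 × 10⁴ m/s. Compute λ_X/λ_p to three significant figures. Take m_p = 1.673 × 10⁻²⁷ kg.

At fixed v, p = mv so λ = h/(mv) ∝ 1/m.
λ_X/λ_p = m_p/m_X = 1.673 × 10⁻²⁷/2.061 × 10⁻²⁵ = 8.12 × 10⁻³.

λ_X/λ_p = 8.12 × 10⁻³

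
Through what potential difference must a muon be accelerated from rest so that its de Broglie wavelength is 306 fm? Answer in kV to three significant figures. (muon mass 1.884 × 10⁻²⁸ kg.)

V = 77.7 kV

p = h/λ = 6.626 × 10⁻³⁴ / 3.060 × 10⁻¹³ = 2.165 × 10⁻²¹ kg·m/s.
KE = p²/(2m) = 1.244 × 10⁻¹⁴ J.
V = KE/e = 1.244 × 10⁻¹⁴ / (1.602 × 10⁻¹⁹) = 77.7 kV.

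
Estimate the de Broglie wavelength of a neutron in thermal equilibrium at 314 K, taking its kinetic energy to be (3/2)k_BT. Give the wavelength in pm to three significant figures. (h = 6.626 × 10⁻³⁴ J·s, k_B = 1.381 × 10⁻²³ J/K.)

KE = (3/2)k_BT = 1.5 × 1.381 × 10⁻²³ × 314 = 6.505 × 10⁻²¹ J.
p = √(2mKE) = √(2 × 1.675 × 10⁻²⁷ × 6.505 × 10⁻²¹) = 4.668 × 10⁻²⁴ kg·m/s.
λ = h/p = 1.42 × 10⁻¹⁰ m = 142 pm.

λ = 142 pm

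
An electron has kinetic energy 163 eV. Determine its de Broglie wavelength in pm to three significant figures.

λ = 96.1 pm

KE = 163 eV = 2.611 × 10⁻¹⁷ J.
p = √(2mKE) = √(2 × 9.109 × 10⁻³¹ × 2.611 × 10⁻¹⁷) = 6.897 × 10⁻²⁴ kg·m/s.
λ = h/p = 6.626 × 10⁻³⁴ / 6.897 × 10⁻²⁴ = 9.61 × 10⁻¹¹ m = 96.1 pm.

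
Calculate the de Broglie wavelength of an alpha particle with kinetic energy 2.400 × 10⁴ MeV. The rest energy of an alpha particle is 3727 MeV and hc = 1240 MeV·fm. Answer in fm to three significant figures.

Total energy E = KE + m₀c² = 2.400 × 10⁴ + 3727 = 27727 MeV.
(pc)² = E² − (m₀c²)² = (27727)² − (3727)² = 7.549 × 10⁸ MeV², so pc = 2.748 × 10⁴ MeV.
λ = hc/(pc) = 1240 MeV·fm / 2.748 × 10⁴ MeV = 0.0451 fm.

λ = 0.0451 fm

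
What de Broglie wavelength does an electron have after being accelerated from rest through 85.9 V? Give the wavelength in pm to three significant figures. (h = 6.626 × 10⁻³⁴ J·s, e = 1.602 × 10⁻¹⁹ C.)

λ = 132 pm

KE = eV = 1.602 × 10⁻¹⁹ × 85.90 = 1.376 × 10⁻¹⁷ J.
p = √(2mKE) = √(2 × 9.109 × 10⁻³¹ × 1.376 × 10⁻¹⁷) = 5.007 × 10⁻²⁴ kg·m/s.
λ = h/p = 6.626 × 10⁻³⁴ / 5.007 × 10⁻²⁴ = 1.32 × 10⁻¹⁰ m = 132 pm.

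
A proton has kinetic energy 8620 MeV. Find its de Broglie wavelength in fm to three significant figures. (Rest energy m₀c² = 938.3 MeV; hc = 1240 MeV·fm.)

Total energy E = KE + m₀c² = 8620 + 938.3 = 9558.3 MeV.
(pc)² = E² − (m₀c²)² = (9558.3)² − (938.3)² = 9.048 × 10⁷ MeV², so pc = 9512 MeV.
λ = hc/(pc) = 1240 MeV·fm / 9512 MeV = 0.130 fm.

λ = 0.130 fm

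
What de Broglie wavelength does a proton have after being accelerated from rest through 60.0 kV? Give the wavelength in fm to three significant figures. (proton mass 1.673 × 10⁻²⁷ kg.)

λ = 117 fm

KE = eV = 1.602 × 10⁻¹⁹ × 6.000 × 10⁴ = 9.612 × 10⁻¹⁵ J.
p = √(2mKE) = √(2 × 1.673 × 10⁻²⁷ × 9.612 × 10⁻¹⁵) = 5.671 × 10⁻²¹ kg·m/s.
λ = h/p = 6.626 × 10⁻³⁴ / 5.671 × 10⁻²¹ = 1.17 × 10⁻¹³ m = 117 fm.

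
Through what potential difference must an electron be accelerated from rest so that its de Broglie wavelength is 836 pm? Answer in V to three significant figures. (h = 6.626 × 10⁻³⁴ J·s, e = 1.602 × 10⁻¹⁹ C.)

V = 2.15 V

p = h/λ = 6.626 × 10⁻³⁴ / 8.360 × 10⁻¹⁰ = 7.926 × 10⁻²⁵ kg·m/s.
KE = p²/(2m) = 3.448 × 10⁻¹⁹ J.
V = KE/e = 3.448 × 10⁻¹⁹ / (1.602 × 10⁻¹⁹) = 2.15 V.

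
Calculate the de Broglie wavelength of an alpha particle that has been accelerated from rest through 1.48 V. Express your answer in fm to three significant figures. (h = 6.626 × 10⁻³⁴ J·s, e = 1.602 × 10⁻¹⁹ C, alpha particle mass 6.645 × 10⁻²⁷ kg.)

KE = 2eV = 2 × 1.602 × 10⁻¹⁹ × 1.480 = 4.742 × 10⁻¹⁹ J.
p = √(2mKE) = √(2 × 6.645 × 10⁻²⁷ × 4.742 × 10⁻¹⁹) = 7.939 × 10⁻²³ kg·m/s.
λ = h/p = 6.626 × 10⁻³⁴ / 7.939 × 10⁻²³ = 8.35 × 10⁻¹² m = 8350 fm.

λ = 8350 fm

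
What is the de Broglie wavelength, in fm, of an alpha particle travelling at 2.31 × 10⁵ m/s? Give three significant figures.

λ = 432 fm

p = mv = 6.645 × 10⁻²⁷ × 2.31 × 10⁵ = 1.535 × 10⁻²¹ kg·m/s.
λ = h/p = 6.626 × 10⁻³⁴ / 1.535 × 10⁻²¹ = 4.32 × 10⁻¹³ m = 432 fm.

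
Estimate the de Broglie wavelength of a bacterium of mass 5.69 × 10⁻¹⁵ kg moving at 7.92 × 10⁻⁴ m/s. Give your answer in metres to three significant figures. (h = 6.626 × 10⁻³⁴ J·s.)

p = mv = 5.69 × 10⁻¹⁵ × 7.92 × 10⁻⁴ = 4.506 × 10⁻¹⁸ kg·m/s.
λ = h/p = 6.626 × 10⁻³⁴ / 4.506 × 10⁻¹⁸ = 1.47 × 10⁻¹⁶ m.

λ = 1.47 × 10⁻¹⁶ m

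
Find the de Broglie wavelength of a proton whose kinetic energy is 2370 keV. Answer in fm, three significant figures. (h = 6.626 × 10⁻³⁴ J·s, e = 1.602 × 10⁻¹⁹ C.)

KE = 2370 keV = 3.797 × 10⁻¹³ J.
p = √(2mKE) = √(2 × 1.673 × 10⁻²⁷ × 3.797 × 10⁻¹³) = 3.564 × 10⁻²⁰ kg·m/s.
λ = h/p = 6.626 × 10⁻³⁴ / 3.564 × 10⁻²⁰ = 1.86 × 10⁻¹⁴ m = 18.6 fm.

λ = 18.6 fm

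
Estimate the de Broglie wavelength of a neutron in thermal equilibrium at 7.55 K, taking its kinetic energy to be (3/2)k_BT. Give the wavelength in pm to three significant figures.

KE = (3/2)k_BT = 1.5 × 1.381 × 10⁻²³ × 7.55 = 1.564 × 10⁻²² J.
p = √(2mKE) = √(2 × 1.675 × 10⁻²⁷ × 1.564 × 10⁻²²) = 7.238 × 10⁻²⁵ kg·m/s.
λ = h/p = 9.15 × 10⁻¹⁰ m = 915 pm.

λ = 915 pm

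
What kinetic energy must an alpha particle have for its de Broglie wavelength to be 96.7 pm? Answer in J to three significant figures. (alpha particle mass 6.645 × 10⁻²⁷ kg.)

KE = 3.53 × 10⁻²¹ J

p = h/λ = 6.626 × 10⁻³⁴ / 9.670 × 10⁻¹¹ = 6.852 × 10⁻²⁴ kg·m/s.
KE = p²/(2m) = (6.852 × 10⁻²⁴)² / (2 × 6.645 × 10⁻²⁷) = 3.533 × 10⁻²¹ J = 3.53 × 10⁻²¹ J.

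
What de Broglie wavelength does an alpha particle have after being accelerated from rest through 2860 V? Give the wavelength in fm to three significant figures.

λ = 190 fm

KE = 2eV = 2 × 1.602 × 10⁻¹⁹ × 2860 = 9.163 × 10⁻¹⁶ J.
p = √(2mKE) = √(2 × 6.645 × 10⁻²⁷ × 9.163 × 10⁻¹⁶) = 3.490 × 10⁻²¹ kg·m/s.
λ = h/p = 6.626 × 10⁻³⁴ / 3.490 × 10⁻²¹ = 1.90 × 10⁻¹³ m = 190 fm.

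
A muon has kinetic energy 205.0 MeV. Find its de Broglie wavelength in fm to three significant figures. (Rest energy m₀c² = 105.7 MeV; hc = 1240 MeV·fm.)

Total energy E = KE + m₀c² = 205.0 + 105.7 = 310.7 MeV.
(pc)² = E² − (m₀c²)² = (310.7)² − (105.7)² = 8.536 × 10⁴ MeV², so pc = 292.2 MeV.
λ = hc/(pc) = 1240 MeV·fm / 292.2 MeV = 4.24 fm.

λ = 4.24 fm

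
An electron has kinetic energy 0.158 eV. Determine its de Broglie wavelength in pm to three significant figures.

KE = 0.158 eV = 2.531 × 10⁻²⁰ J.
p = √(2mKE) = √(2 × 9.109 × 10⁻³¹ × 2.531 × 10⁻²⁰) = 2.147 × 10⁻²⁵ kg·m/s.
λ = h/p = 6.626 × 10⁻³⁴ / 2.147 × 10⁻²⁵ = 3.09 × 10⁻⁹ m = 3090 pm.

λ = 3090 pm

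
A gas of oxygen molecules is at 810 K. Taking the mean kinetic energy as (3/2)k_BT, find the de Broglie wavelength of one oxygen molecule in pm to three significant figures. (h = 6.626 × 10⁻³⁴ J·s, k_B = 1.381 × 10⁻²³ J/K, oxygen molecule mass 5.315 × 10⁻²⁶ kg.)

KE = (3/2)k_BT = 1.5 × 1.381 × 10⁻²³ × 810 = 1.678 × 10⁻²⁰ J.
p = √(2mKE) = √(2 × 5.315 × 10⁻²⁶ × 1.678 × 10⁻²⁰) = 4.223 × 10⁻²³ kg·m/s.
λ = h/p = 1.57 × 10⁻¹¹ m = 15.7 pm.

λ = 15.7 pm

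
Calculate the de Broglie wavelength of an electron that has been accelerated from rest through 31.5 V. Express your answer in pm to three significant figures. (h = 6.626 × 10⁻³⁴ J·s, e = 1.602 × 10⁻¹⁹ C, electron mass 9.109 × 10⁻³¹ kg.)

KE = eV = 1.602 × 10⁻¹⁹ × 31.50 = 5.046 × 10⁻¹⁸ J.
p = √(2mKE) = √(2 × 9.109 × 10⁻³¹ × 5.046 × 10⁻¹⁸) = 3.032 × 10⁻²⁴ kg·m/s.
λ = h/p = 6.626 × 10⁻³⁴ / 3.032 × 10⁻²⁴ = 2.19 × 10⁻¹⁰ m = 219 pm.

λ = 219 pm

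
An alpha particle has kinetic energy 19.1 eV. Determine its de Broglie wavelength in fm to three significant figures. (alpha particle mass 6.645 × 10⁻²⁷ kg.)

KE = 19.1 eV = 3.060 × 10⁻¹⁸ J.
p = √(2mKE) = √(2 × 6.645 × 10⁻²⁷ × 3.060 × 10⁻¹⁸) = 2.017 × 10⁻²² kg·m/s.
λ = h/p = 6.626 × 10⁻³⁴ / 2.017 × 10⁻²² = 3.29 × 10⁻¹² m = 3290 fm.

λ = 3290 fm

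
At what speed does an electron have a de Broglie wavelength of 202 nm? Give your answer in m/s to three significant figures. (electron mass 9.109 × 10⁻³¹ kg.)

v = 3600 m/s

p = h/λ = 6.626 × 10⁻³⁴ / 2.020 × 10⁻⁷ = 3.280 × 10⁻²⁷ kg·m/s.
v = p/m = 3.280 × 10⁻²⁷ / 9.109 × 10⁻³¹ = 3.60 × 10³ m/s = 3600 m/s.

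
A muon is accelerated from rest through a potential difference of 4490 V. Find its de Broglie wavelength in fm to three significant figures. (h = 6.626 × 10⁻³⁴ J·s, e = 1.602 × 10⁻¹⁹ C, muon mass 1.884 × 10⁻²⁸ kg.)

λ = 1270 fm

KE = eV = 1.602 × 10⁻¹⁹ × 4490 = 7.193 × 10⁻¹⁶ J.
p = √(2mKE) = √(2 × 1.884 × 10⁻²⁸ × 7.193 × 10⁻¹⁶) = 5.206 × 10⁻²² kg·m/s.
λ = h/p = 6.626 × 10⁻³⁴ / 5.206 × 10⁻²² = 1.27 × 10⁻¹² m = 1270 fm.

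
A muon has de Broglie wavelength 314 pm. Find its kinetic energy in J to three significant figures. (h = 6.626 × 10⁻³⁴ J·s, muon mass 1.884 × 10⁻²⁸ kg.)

KE = 1.18 × 10⁻²⁰ J

p = h/λ = 6.626 × 10⁻³⁴ / 3.140 × 10⁻¹⁰ = 2.110 × 10⁻²⁴ kg·m/s.
KE = p²/(2m) = (2.110 × 10⁻²⁴)² / (2 × 1.884 × 10⁻²⁸) = 1.182 × 10⁻²⁰ J = 1.18 × 10⁻²⁰ J.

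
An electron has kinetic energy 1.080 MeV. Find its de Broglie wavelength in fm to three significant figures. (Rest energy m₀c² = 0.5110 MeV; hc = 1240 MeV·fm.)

Total energy E = KE + m₀c² = 1.080 + 0.5110 = 1.5910 MeV.
(pc)² = E² − (m₀c²)² = (1.5910)² − (0.5110)² = 2.270 MeV², so pc = 1.507 MeV.
λ = hc/(pc) = 1240 MeV·fm / 1.507 MeV = 823 fm.

λ = 823 fm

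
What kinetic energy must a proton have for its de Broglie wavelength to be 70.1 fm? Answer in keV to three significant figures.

KE = 167 keV

p = h/λ = 6.626 × 10⁻³⁴ / 7.010 × 10⁻¹⁴ = 9.452 × 10⁻²¹ kg·m/s.
KE = p²/(2m) = (9.452 × 10⁻²¹)² / (2 × 1.673 × 10⁻²⁷) = 2.670 × 10⁻¹⁴ J = 167 keV.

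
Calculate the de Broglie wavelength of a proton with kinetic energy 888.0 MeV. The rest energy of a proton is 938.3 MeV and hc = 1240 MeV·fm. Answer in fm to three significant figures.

λ = 0.791 fm

Total energy E = KE + m₀c² = 888.0 + 938.3 = 1826.3 MeV.
(pc)² = E² − (m₀c²)² = (1826.3)² − (938.3)² = 2.455 × 10⁶ MeV², so pc = 1567 MeV.
λ = hc/(pc) = 1240 MeV·fm / 1567 MeV = 0.791 fm.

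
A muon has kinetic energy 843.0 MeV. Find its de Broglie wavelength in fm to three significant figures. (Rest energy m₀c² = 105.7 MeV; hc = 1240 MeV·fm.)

Total energy E = KE + m₀c² = 843.0 + 105.7 = 948.7 MeV.
(pc)² = E² − (m₀c²)² = (948.7)² − (105.7)² = 8.889 × 10⁵ MeV², so pc = 942.8 MeV.
λ = hc/(pc) = 1240 MeV·fm / 942.8 MeV = 1.32 fm.

λ = 1.32 fm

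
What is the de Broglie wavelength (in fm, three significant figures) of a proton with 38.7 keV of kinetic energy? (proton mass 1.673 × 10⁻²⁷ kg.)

KE = 38.7 keV = 6.200 × 10⁻¹⁵ J.
p = √(2mKE) = √(2 × 1.673 × 10⁻²⁷ × 6.200 × 10⁻¹⁵) = 4.555 × 10⁻²¹ kg·m/s.
λ = h/p = 6.626 × 10⁻³⁴ / 4.555 × 10⁻²¹ = 1.45 × 10⁻¹³ m = 145 fm.

λ = 145 fm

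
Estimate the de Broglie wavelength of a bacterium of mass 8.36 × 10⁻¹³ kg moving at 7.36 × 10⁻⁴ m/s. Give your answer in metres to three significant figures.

λ = 1.08 × 10⁻¹⁸ m

p = mv = 8.36 × 10⁻¹³ × 7.36 × 10⁻⁴ = 6.153 × 10⁻¹⁶ kg·m/s.
λ = h/p = 6.626 × 10⁻³⁴ / 6.153 × 10⁻¹⁶ = 1.08 × 10⁻¹⁸ m.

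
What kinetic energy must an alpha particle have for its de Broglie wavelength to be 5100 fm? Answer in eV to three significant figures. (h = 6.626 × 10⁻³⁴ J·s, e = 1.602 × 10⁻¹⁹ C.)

KE = 7.93 eV

p = h/λ = 6.626 × 10⁻³⁴ / 5.100 × 10⁻¹² = 1.299 × 10⁻²² kg·m/s.
KE = p²/(2m) = (1.299 × 10⁻²²)² / (2 × 6.645 × 10⁻²⁷) = 1.270 × 10⁻¹⁸ J = 7.93 eV.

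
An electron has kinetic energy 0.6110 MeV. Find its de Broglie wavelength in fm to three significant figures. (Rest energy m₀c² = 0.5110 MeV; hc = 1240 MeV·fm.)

Total energy E = KE + m₀c² = 0.6110 + 0.5110 = 1.1220 MeV.
(pc)² = E² − (m₀c²)² = (1.1220)² − (0.5110)² = 0.9978 MeV², so pc = 0.9989 MeV.
λ = hc/(pc) = 1240 MeV·fm / 0.9989 MeV = 1240 fm.

λ = 1240 fm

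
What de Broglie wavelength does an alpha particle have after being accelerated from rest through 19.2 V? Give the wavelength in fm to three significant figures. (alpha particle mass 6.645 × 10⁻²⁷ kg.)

λ = 2320 fm

KE = 2eV = 2 × 1.602 × 10⁻¹⁹ × 19.20 = 6.152 × 10⁻¹⁸ J.
p = √(2mKE) = √(2 × 6.645 × 10⁻²⁷ × 6.152 × 10⁻¹⁸) = 2.859 × 10⁻²² kg·m/s.
λ = h/p = 6.626 × 10⁻³⁴ / 2.859 × 10⁻²² = 2.32 × 10⁻¹² m = 2320 fm.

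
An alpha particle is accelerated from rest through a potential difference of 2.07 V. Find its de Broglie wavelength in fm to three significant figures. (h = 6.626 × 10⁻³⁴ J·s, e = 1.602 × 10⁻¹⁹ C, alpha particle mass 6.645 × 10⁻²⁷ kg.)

λ = 7060 fm

KE = 2eV = 2 × 1.602 × 10⁻¹⁹ × 2.070 = 6.632 × 10⁻¹⁹ J.
p = √(2mKE) = √(2 × 6.645 × 10⁻²⁷ × 6.632 × 10⁻¹⁹) = 9.388 × 10⁻²³ kg·m/s.
λ = h/p = 6.626 × 10⁻³⁴ / 9.388 × 10⁻²³ = 7.06 × 10⁻¹² m = 7060 fm.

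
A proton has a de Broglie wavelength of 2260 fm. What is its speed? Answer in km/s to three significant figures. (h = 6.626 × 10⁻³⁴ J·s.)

v = 175 km/s

p = h/λ = 6.626 × 10⁻³⁴ / 2.260 × 10⁻¹² = 2.932 × 10⁻²² kg·m/s.
v = p/m = 2.932 × 10⁻²² / 1.673 × 10⁻²⁷ = 1.75 × 10⁵ m/s = 175 km/s.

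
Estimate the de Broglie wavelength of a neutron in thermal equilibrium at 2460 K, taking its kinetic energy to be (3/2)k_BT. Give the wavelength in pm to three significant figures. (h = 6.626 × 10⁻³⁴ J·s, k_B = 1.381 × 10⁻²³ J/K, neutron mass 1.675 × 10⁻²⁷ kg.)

KE = (3/2)k_BT = 1.5 × 1.381 × 10⁻²³ × 2460 = 5.096 × 10⁻²⁰ J.
p = √(2mKE) = √(2 × 1.675 × 10⁻²⁷ × 5.096 × 10⁻²⁰) = 1.307 × 10⁻²³ kg·m/s.
λ = h/p = 5.07 × 10⁻¹¹ m = 50.7 pm.

λ = 50.7 pm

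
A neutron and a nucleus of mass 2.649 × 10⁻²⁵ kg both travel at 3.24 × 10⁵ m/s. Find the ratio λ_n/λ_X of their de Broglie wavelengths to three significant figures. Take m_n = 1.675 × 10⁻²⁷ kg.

λ_n/λ_X = 158

At fixed v, p = mv so λ = h/(mv) ∝ 1/m.
λ_n/λ_X = m_X/m_n = 2.649 × 10⁻²⁵/1.675 × 10⁻²⁷ = 158.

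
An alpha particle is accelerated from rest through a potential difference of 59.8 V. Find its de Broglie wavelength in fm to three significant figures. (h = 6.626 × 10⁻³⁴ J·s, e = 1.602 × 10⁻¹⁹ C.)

KE = 2eV = 2 × 1.602 × 10⁻¹⁹ × 59.80 = 1.916 × 10⁻¹⁷ J.
p = √(2mKE) = √(2 × 6.645 × 10⁻²⁷ × 1.916 × 10⁻¹⁷) = 5.046 × 10⁻²² kg·m/s.
λ = h/p = 6.626 × 10⁻³⁴ / 5.046 × 10⁻²² = 1.31 × 10⁻¹² m = 1310 fm.

λ = 1310 fm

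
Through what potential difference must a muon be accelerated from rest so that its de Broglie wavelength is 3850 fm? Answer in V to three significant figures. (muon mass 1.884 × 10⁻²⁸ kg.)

V = 491 V

p = h/λ = 6.626 × 10⁻³⁴ / 3.850 × 10⁻¹² = 1.721 × 10⁻²² kg·m/s.
KE = p²/(2m) = 7.861 × 10⁻¹⁷ J.
V = KE/e = 7.861 × 10⁻¹⁷ / (1.602 × 10⁻¹⁹) = 491 V.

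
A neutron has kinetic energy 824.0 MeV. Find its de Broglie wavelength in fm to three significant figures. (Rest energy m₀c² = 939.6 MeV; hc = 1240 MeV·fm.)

λ = 0.831 fm

Total energy E = KE + m₀c² = 824.0 + 939.6 = 1763.6 MeV.
(pc)² = E² − (m₀c²)² = (1763.6)² − (939.6)² = 2.227 × 10⁶ MeV², so pc = 1492 MeV.
λ = hc/(pc) = 1240 MeV·fm / 1492 MeV = 0.831 fm.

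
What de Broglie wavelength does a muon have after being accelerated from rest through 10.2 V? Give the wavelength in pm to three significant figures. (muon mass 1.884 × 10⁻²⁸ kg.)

λ = 26.7 pm

KE = eV = 1.602 × 10⁻¹⁹ × 10.20 = 1.634 × 10⁻¹⁸ J.
p = √(2mKE) = √(2 × 1.884 × 10⁻²⁸ × 1.634 × 10⁻¹⁸) = 2.481 × 10⁻²³ kg·m/s.
λ = h/p = 6.626 × 10⁻³⁴ / 2.481 × 10⁻²³ = 2.67 × 10⁻¹¹ m = 26.7 pm.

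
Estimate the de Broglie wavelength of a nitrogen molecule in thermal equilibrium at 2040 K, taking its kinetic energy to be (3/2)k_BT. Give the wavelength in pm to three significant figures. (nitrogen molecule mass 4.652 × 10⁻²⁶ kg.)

λ = 10.6 pm

KE = (3/2)k_BT = 1.5 × 1.381 × 10⁻²³ × 2040 = 4.226 × 10⁻²⁰ J.
p = √(2mKE) = √(2 × 4.652 × 10⁻²⁶ × 4.226 × 10⁻²⁰) = 6.270 × 10⁻²³ kg·m/s.
λ = h/p = 1.06 × 10⁻¹¹ m = 10.6 pm.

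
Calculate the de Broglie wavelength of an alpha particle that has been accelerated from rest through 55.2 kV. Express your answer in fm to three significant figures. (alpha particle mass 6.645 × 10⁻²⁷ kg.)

λ = 43.2 fm

KE = 2eV = 2 × 1.602 × 10⁻¹⁹ × 5.520 × 10⁴ = 1.769 × 10⁻¹⁴ J.
p = √(2mKE) = √(2 × 6.645 × 10⁻²⁷ × 1.769 × 10⁻¹⁴) = 1.533 × 10⁻²⁰ kg·m/s.
λ = h/p = 6.626 × 10⁻³⁴ / 1.533 × 10⁻²⁰ = 4.32 × 10⁻¹⁴ m = 43.2 fm.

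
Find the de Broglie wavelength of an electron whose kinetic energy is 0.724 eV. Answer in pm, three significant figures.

λ = 1440 pm

KE = 0.724 eV = 1.160 × 10⁻¹⁹ J.
p = √(2mKE) = √(2 × 9.109 × 10⁻³¹ × 1.160 × 10⁻¹⁹) = 4.597 × 10⁻²⁵ kg·m/s.
λ = h/p = 6.626 × 10⁻³⁴ / 4.597 × 10⁻²⁵ = 1.44 × 10⁻⁹ m = 1440 pm.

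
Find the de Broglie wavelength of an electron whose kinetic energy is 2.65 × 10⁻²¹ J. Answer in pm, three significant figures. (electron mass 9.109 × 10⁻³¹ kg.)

p = √(2mKE) = √(2 × 9.109 × 10⁻³¹ × 2.650 × 10⁻²¹) = 6.948 × 10⁻²⁶ kg·m/s.
λ = h/p = 6.626 × 10⁻³⁴ / 6.948 × 10⁻²⁶ = 9.54 × 10⁻⁹ m = 9540 pm.

λ = 9540 pm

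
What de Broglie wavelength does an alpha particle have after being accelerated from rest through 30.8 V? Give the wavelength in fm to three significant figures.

KE = 2eV = 2 × 1.602 × 10⁻¹⁹ × 30.80 = 9.868 × 10⁻¹⁸ J.
p = √(2mKE) = √(2 × 6.645 × 10⁻²⁷ × 9.868 × 10⁻¹⁸) = 3.621 × 10⁻²² kg·m/s.
λ = h/p = 6.626 × 10⁻³⁴ / 3.621 × 10⁻²² = 1.83 × 10⁻¹² m = 1830 fm.

λ = 1830 fm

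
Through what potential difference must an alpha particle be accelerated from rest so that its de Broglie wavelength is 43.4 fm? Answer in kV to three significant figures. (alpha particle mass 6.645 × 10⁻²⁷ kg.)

p = h/λ = 6.626 × 10⁻³⁴ / 4.340 × 10⁻¹⁴ = 1.527 × 10⁻²⁰ kg·m/s.
KE = p²/(2m) = 1.754 × 10⁻¹⁴ J.
V = KE/2e = 1.754 × 10⁻¹⁴ / (2 × 1.602 × 10⁻¹⁹) = 54.7 kV.

V = 54.7 kV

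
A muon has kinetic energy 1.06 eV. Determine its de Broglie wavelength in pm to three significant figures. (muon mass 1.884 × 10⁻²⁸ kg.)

KE = 1.06 eV = 1.698 × 10⁻¹⁹ J.
p = √(2mKE) = √(2 × 1.884 × 10⁻²⁸ × 1.698 × 10⁻¹⁹) = 7.999 × 10⁻²⁴ kg·m/s.
λ = h/p = 6.626 × 10⁻³⁴ / 7.999 × 10⁻²⁴ = 8.28 × 10⁻¹¹ m = 82.8 pm.

λ = 82.8 pm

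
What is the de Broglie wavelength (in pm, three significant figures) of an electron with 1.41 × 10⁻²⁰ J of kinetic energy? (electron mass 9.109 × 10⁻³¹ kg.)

λ = 4130 pm

p = √(2mKE) = √(2 × 9.109 × 10⁻³¹ × 1.410 × 10⁻²⁰) = 1.603 × 10⁻²⁵ kg·m/s.
λ = h/p = 6.626 × 10⁻³⁴ / 1.603 × 10⁻²⁵ = 4.13 × 10⁻⁹ m = 4130 pm.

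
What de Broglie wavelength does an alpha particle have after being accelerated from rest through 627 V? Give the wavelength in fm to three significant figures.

KE = 2eV = 2 × 1.602 × 10⁻¹⁹ × 627.0 = 2.009 × 10⁻¹⁶ J.
p = √(2mKE) = √(2 × 6.645 × 10⁻²⁷ × 2.009 × 10⁻¹⁶) = 1.634 × 10⁻²¹ kg·m/s.
λ = h/p = 6.626 × 10⁻³⁴ / 1.634 × 10⁻²¹ = 4.06 × 10⁻¹³ m = 406 fm.

λ = 406 fm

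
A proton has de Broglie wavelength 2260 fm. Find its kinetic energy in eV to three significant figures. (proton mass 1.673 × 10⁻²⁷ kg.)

p = h/λ = 6.626 × 10⁻³⁴ / 2.260 × 10⁻¹² = 2.932 × 10⁻²² kg·m/s.
KE = p²/(2m) = (2.932 × 10⁻²²)² / (2 × 1.673 × 10⁻²⁷) = 2.569 × 10⁻¹⁷ J = 160 eV.

KE = 160 eV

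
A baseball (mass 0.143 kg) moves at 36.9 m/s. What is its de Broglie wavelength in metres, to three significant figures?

p = mv = 0.143 × 36.9 = 5.277 kg·m/s.
λ = h/p = 6.626 × 10⁻³⁴ / 5.277 = 1.26 × 10⁻³⁴ m.

λ = 1.26 × 10⁻³⁴ m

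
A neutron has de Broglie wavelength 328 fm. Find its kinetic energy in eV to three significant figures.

p = h/λ = 6.626 × 10⁻³⁴ / 3.280 × 10⁻¹³ = 2.020 × 10⁻²¹ kg·m/s.
KE = p²/(2m) = (2.020 × 10⁻²¹)² / (2 × 1.675 × 10⁻²⁷) = 1.218 × 10⁻¹⁵ J = 7600 eV.

KE = 7600 eV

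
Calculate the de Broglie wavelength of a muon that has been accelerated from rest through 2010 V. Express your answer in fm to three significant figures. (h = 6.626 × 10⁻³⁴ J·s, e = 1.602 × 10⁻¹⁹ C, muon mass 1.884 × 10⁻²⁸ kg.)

λ = 1900 fm

KE = eV = 1.602 × 10⁻¹⁹ × 2010 = 3.220 × 10⁻¹⁶ J.
p = √(2mKE) = √(2 × 1.884 × 10⁻²⁸ × 3.220 × 10⁻¹⁶) = 3.483 × 10⁻²² kg·m/s.
λ = h/p = 6.626 × 10⁻³⁴ / 3.483 × 10⁻²² = 1.90 × 10⁻¹² m = 1900 fm.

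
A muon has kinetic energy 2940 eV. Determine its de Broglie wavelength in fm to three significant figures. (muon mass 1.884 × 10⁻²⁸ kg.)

KE = 2940 eV = 4.710 × 10⁻¹⁶ J.
p = √(2mKE) = √(2 × 1.884 × 10⁻²⁸ × 4.710 × 10⁻¹⁶) = 4.213 × 10⁻²² kg·m/s.
λ = h/p = 6.626 × 10⁻³⁴ / 4.213 × 10⁻²² = 1.57 × 10⁻¹² m = 1570 fm.

λ = 1570 fm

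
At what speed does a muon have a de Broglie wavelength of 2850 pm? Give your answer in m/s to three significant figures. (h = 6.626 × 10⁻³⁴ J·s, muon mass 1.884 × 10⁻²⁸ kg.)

p = h/λ = 6.626 × 10⁻³⁴ / 2.850 × 10⁻⁹ = 2.325 × 10⁻²⁵ kg·m/s.
v = p/m = 2.325 × 10⁻²⁵ / 1.884 × 10⁻²⁸ = 1.23 × 10³ m/s = 1230 m/s.

v = 1230 m/s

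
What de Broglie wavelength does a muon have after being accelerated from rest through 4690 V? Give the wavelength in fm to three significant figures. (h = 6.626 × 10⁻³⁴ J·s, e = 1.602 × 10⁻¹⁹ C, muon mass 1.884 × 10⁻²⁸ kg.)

λ = 1250 fm

KE = eV = 1.602 × 10⁻¹⁹ × 4690 = 7.513 × 10⁻¹⁶ J.
p = √(2mKE) = √(2 × 1.884 × 10⁻²⁸ × 7.513 × 10⁻¹⁶) = 5.321 × 10⁻²² kg·m/s.
λ = h/p = 6.626 × 10⁻³⁴ / 5.321 × 10⁻²² = 1.25 × 10⁻¹² m = 1250 fm.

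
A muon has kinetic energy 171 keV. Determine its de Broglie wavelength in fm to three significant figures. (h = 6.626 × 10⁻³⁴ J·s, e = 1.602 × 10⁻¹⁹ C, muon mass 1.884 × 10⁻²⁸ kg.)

KE = 171 keV = 2.739 × 10⁻¹⁴ J.
p = √(2mKE) = √(2 × 1.884 × 10⁻²⁸ × 2.739 × 10⁻¹⁴) = 3.213 × 10⁻²¹ kg·m/s.
λ = h/p = 6.626 × 10⁻³⁴ / 3.213 × 10⁻²¹ = 2.06 × 10⁻¹³ m = 206 fm.

λ = 206 fm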